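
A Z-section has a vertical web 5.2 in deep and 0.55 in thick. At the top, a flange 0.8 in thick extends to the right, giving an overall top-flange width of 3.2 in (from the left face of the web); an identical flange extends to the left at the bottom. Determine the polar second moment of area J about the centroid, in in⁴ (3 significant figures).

Decompose the section into non-overlapping parts with the origin at the bottom-left of its bounding rectangle.
Web: 0.55 × 5.2, A = 2.86 in², y = 2.6 in, Ī = 6.4445 in⁴.
Top flange (beyond web): 2.65 × 0.8, A = 2.12 in², y = 4.8 in, Ī = 0.11307 in⁴.
Bottom flange (beyond web): 2.65 × 0.8, A = 2.12 in², y = 0.4 in, Ī = 0.11307 in⁴.
Centroid: ȳ = ΣA·y / ΣA = 2.6 in.
Transfer each piece to the centroidal x-axis using Ī + A·d² with d = y − 2.6:
  web: d = 0 in → contributes +6.4445 in⁴
  top flange (beyond web): d = 2.2 in → contributes +10.374 in⁴
  bottom flange (beyond web): d = -2.2 in → contributes +10.374 in⁴
Total I = 27.192 in⁴.
For the y-axis: x̄ = 2.925 in.
Repeating about the centroidal y-axis gives I_y = 13.408 in⁴.
Polar second moment: J = I_x + I_y = 40.6 in⁴.

J ≈ 40.6 in⁴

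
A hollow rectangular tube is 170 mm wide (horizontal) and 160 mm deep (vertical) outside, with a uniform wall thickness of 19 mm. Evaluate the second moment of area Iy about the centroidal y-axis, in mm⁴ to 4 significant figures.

Iy ≈ 4.212 × 10⁷ mm⁴

Break the section into simple shapes (no overlaps), measuring from the bottom-left corner of the bounding box.
Outer rectangle: 170 × 160, A = 27 200 mm², x = 85 mm, Ī = 65 506 667 mm⁴.
Inner void (subtracted): 132 × 122, A = 16 104 mm², x = 85 mm, Ī = 23 383 008 mm⁴.
By symmetry the centroid is at mid-width, x̄ = 85 mm.
All pieces are centred on the centroidal y-axis, so I = ΣĪ (holes subtracted) = 42 123 659 mm⁴.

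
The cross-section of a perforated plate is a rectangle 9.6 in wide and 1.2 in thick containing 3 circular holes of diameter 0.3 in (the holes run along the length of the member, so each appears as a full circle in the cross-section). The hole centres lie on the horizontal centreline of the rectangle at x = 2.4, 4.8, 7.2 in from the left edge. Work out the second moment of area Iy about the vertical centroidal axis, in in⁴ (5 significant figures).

Decompose the section into non-overlapping parts with the origin at the bottom-left of its bounding rectangle.
Plate: 9.6 × 1.2, A = 11.52 in², x = 4.8 in, Ī = 88.4736 in⁴.
Hole 1 (subtracted): ⌀0.3, A = 0.07068583 in², x = 2.4 in, Ī = 0.0003976078 in⁴.
Hole 2 (subtracted): ⌀0.3, A = 0.07068583 in², x = 4.8 in, Ī = 0.0003976078 in⁴.
Hole 3 (subtracted): ⌀0.3, A = 0.07068583 in², x = 7.2 in, Ī = 0.0003976078 in⁴.
By symmetry the centroid is at mid-width, x̄ = 4.8 in.
Transfer each piece to the vertical centroidal axis using Ī + A·d² with d = x − 4.8:
  plate: d = 0 in → contributes +88.4736 in⁴
  hole 1: d = -2.4 in → contributes −0.407548 in⁴
  hole 2: d = 0 in → contributes −0.0003976078 in⁴
  hole 3: d = 2.4 in → contributes −0.407548 in⁴
Total I = 87.65811 in⁴.

Iy ≈ 87.658 in⁴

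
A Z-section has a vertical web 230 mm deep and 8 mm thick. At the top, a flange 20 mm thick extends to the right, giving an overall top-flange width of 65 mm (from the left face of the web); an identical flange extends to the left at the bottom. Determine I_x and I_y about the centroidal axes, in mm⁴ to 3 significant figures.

Treat the section as a set of non-overlapping primitives; coordinates are from the bounding-box lower-left.
Web: 8 × 230, A = 1 840 mm², y = 115 mm, Ī = 8 111 333 mm⁴.
Top flange (beyond web): 57 × 20, A = 1 140 mm², y = 220 mm, Ī = 38 000 mm⁴.
Bottom flange (beyond web): 57 × 20, A = 1 140 mm², y = 10 mm, Ī = 38 000 mm⁴.
Centroid: ȳ = ΣA·y / ΣA = 115 mm.
Transfer each piece to the centroidal x-axis using Ī + A·d² with d = y − 115:
  web: d = 0 mm → contributes +8 111 333 mm⁴
  top flange (beyond web): d = 105 mm → contributes +12 606 500 mm⁴
  bottom flange (beyond web): d = -105 mm → contributes +12 606 500 mm⁴
Total I = 33 324 333 mm⁴.
For the y-axis: x̄ = 61 mm.
Repeating about the centroidal y-axis gives I_y = 3 035 373 mm⁴.

I_x ≈ 3.33 × 10⁷ mm⁴, I_y ≈ 3.04 × 10⁶ mm⁴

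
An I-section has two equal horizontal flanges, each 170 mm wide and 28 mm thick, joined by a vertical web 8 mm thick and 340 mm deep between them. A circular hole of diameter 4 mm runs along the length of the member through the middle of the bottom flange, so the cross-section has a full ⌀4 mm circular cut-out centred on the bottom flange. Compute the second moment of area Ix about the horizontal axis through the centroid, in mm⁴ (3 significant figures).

Treat the section as a set of non-overlapping primitives; coordinates are from the bounding-box lower-left.
Bottom flange: 170 × 28, A = 4 760 mm², y = 14 mm, Ī = 310 987 mm⁴.
Web: 8 × 340, A = 2 720 mm², y = 198 mm, Ī = 26 202 667 mm⁴.
Top flange: 170 × 28, A = 4 760 mm², y = 382 mm, Ī = 310 987 mm⁴.
Hole (subtracted): ⌀4, A = 12.566 mm², y = 14 mm, Ī = 12.566 mm⁴.
Centroid: ȳ = ΣA·y / ΣA = 198.19 mm.
Transfer each piece to the horizontal axis through the centroid using Ī + A·d² with d = y − 198.19:
  bottom flange: d = -184.19 mm → contributes +161 796 960 mm⁴
  web: d = -0.1891 mm → contributes +26 202 764 mm⁴
  top flange: d = 183.81 mm → contributes +161 134 474 mm⁴
  hole: d = -184.19 mm → contributes −426 335 mm⁴
Total I = 348 707 863 mm⁴.

Ix ≈ 3.49 × 10⁸ mm⁴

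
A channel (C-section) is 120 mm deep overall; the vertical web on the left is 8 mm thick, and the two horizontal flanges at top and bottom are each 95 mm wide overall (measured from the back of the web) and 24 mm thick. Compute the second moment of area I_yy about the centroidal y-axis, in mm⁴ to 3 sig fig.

Treat the section as a set of non-overlapping primitives; coordinates are from the bounding-box lower-left.
Web: 8 × 120, A = 960 mm², x = 4 mm, Ī = 5 120 mm⁴.
Top flange (beyond web): 87 × 24, A = 2 088 mm², x = 51.5 mm, Ī = 1 317 006 mm⁴.
Bottom flange (beyond web): 87 × 24, A = 2 088 mm², x = 51.5 mm, Ī = 1 317 006 mm⁴.
Centroid: x̄ = ΣA·x / ΣA = 42.621 mm.
Transfer each piece to the centroidal y-axis using Ī + A·d² with d = x − 42.621:
  web: d = -38.621 mm → contributes +1 437 075 mm⁴
  top flange (beyond web): d = 8.8785 mm → contributes +1 481 599 mm⁴
  bottom flange (beyond web): d = 8.8785 mm → contributes +1 481 599 mm⁴
Total I = 4 400 272 mm⁴.

I_yy ≈ 4.40 × 10⁶ mm⁴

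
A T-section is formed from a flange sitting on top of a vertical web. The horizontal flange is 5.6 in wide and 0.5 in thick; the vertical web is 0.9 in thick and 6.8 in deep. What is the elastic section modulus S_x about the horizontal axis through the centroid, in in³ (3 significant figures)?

Split into non-overlapping primitives; take the origin at the lower-left of the bounding box.
Flange: 5.6 × 0.5, A = 2.8 in², y = 7.05 in, Ī = 0.058333 in⁴.
Web: 0.9 × 6.8, A = 6.12 in², y = 3.4 in, Ī = 23.582 in⁴.
Centroid: ȳ = ΣA·y / ΣA = 4.5457 in.
Transfer each piece to the horizontal axis through the centroid using Ī + A·d² with d = y − 4.5457:
  flange: d = 2.5043 in → contributes +17.618 in⁴
  web: d = -1.1457 in → contributes +31.616 in⁴
Total I = 49.234 in⁴.
Extreme fibre distance c = 4.5457 in; S = I/c = 10.831 in³.

S_x ≈ 10.8 in³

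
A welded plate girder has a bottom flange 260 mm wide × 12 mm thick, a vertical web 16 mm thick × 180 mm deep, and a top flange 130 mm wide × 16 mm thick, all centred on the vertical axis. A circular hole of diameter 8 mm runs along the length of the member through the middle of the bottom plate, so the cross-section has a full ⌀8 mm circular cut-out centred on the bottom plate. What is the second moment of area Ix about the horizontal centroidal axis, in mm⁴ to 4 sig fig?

Ix ≈ 5.510 × 10⁷ mm⁴

Split into non-overlapping primitives; take the origin at the lower-left of the bounding box.
Bottom plate: 260 × 12, A = 3 120 mm², y = 6 mm, Ī = 37 440 mm⁴.
Web plate: 16 × 180, A = 2 880 mm², y = 102 mm, Ī = 7 776 000 mm⁴.
Top plate: 130 × 16, A = 2 080 mm², y = 200 mm, Ī = 44373.3 mm⁴.
Hole (subtracted): ⌀8, A = 50.2655 mm², y = 6 mm, Ī = 201.062 mm⁴.
Centroid: ȳ = ΣA·y / ΣA = 90.6852 mm.
Transfer each piece to the horizontal centroidal axis using Ī + A·d² with d = y − 90.6852:
  bottom plate: d = -84.6852 mm → contributes +22 412 801 mm⁴
  web plate: d = 11.3148 mm → contributes +8 144 708 mm⁴
  top plate: d = 109.315 mm → contributes +24 899 784 mm⁴
  hole: d = -84.6852 mm → contributes −360 684 mm⁴
Total I = 55 096 609 mm⁴.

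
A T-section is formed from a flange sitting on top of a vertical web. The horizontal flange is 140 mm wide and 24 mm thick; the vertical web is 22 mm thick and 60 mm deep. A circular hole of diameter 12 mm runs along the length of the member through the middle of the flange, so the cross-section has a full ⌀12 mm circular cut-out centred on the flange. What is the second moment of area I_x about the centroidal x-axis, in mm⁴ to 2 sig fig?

Break the section into simple shapes (no overlaps), measuring from the bottom-left corner of the bounding box.
Flange: 140 × 24, A = 3 360 mm², y = 72 mm, Ī = 161 280 mm⁴.
Web: 22 × 60, A = 1 320 mm², y = 30 mm, Ī = 396 000 mm⁴.
Hole (subtracted): ⌀12, A = 113.1 mm², y = 72 mm, Ī = 1 018 mm⁴.
Centroid: ȳ = ΣA·y / ΣA = 59.86 mm.
Transfer each piece to the centroidal x-axis using Ī + A·d² with d = y − 59.86:
  flange: d = 12.14 mm → contributes +656 436 mm⁴
  web: d = -29.86 mm → contributes +1 572 976 mm⁴
  hole: d = 12.14 mm → contributes −17 685 mm⁴
Total I = 2 211 727 mm⁴.

I_x ≈ 2.2 × 10⁶ mm⁴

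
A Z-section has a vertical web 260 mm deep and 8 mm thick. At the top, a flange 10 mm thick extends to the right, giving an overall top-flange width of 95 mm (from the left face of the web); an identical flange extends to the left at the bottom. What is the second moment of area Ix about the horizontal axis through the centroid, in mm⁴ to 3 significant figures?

Ix ≈ 3.89 × 10⁷ mm⁴

Treat the section as a set of non-overlapping primitives; coordinates are from the bounding-box lower-left.
Web: 8 × 260, A = 2 080 mm², y = 130 mm, Ī = 11 717 333 mm⁴.
Top flange (beyond web): 87 × 10, A = 870 mm², y = 255 mm, Ī = 7 250 mm⁴.
Bottom flange (beyond web): 87 × 10, A = 870 mm², y = 5 mm, Ī = 7 250 mm⁴.
Centroid: ȳ = ΣA·y / ΣA = 130 mm.
Transfer each piece to the horizontal axis through the centroid using Ī + A·d² with d = y − 130:
  web: d = 0 mm → contributes +11 717 333 mm⁴
  top flange (beyond web): d = 125 mm → contributes +13 601 000 mm⁴
  bottom flange (beyond web): d = -125 mm → contributes +13 601 000 mm⁴
Total I = 38 919 333 mm⁴.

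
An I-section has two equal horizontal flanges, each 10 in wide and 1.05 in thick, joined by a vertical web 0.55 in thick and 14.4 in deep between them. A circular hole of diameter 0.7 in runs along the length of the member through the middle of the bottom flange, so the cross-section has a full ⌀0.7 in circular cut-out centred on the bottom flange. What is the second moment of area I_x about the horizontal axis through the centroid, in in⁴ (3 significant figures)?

Decompose the section into non-overlapping parts with the origin at the bottom-left of its bounding rectangle.
Bottom flange: 10 × 1.05, A = 10.5 in², y = 0.525 in, Ī = 0.96469 in⁴.
Web: 0.55 × 14.4, A = 7.92 in², y = 8.25 in, Ī = 136.86 in⁴.
Top flange: 10 × 1.05, A = 10.5 in², y = 15.975 in, Ī = 0.96469 in⁴.
Hole (subtracted): ⌀0.7, A = 0.38485 in², y = 0.525 in, Ī = 0.011786 in⁴.
Centroid: ȳ = ΣA·y / ΣA = 8.3542 in.
Transfer each piece to the horizontal axis through the centroid using Ī + A·d² with d = y − 8.3542:
  bottom flange: d = -7.8292 in → contributes +644.57 in⁴
  web: d = -0.10418 in → contributes +136.94 in⁴
  top flange: d = 7.6208 in → contributes +610.77 in⁴
  hole: d = -7.8292 in → contributes −23.601 in⁴
Total I = 1368.7 in⁴.

I_x ≈ 1370 in⁴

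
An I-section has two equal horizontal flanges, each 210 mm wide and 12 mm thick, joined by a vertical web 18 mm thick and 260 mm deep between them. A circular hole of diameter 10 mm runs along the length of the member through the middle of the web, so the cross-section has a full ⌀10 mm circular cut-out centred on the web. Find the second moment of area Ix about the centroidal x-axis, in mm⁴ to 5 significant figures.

Treat the section as a set of non-overlapping primitives; coordinates are from the bounding-box lower-left.
Bottom flange: 210 × 12, A = 2 520 mm², y = 6 mm, Ī = 30 240 mm⁴.
Web: 18 × 260, A = 4 680 mm², y = 142 mm, Ī = 26 364 000 mm⁴.
Top flange: 210 × 12, A = 2 520 mm², y = 278 mm, Ī = 30 240 mm⁴.
Hole (subtracted): ⌀10, A = 78.53982 mm², y = 142 mm, Ī = 490.8739 mm⁴.
By symmetry the centroid is at mid-height, ȳ = 142 mm.
Transfer each piece to the centroidal x-axis using Ī + A·d² with d = y − 142:
  bottom flange: d = -136 mm → contributes +46 640 160 mm⁴
  web: d = 0 mm → contributes +26 364 000 mm⁴
  top flange: d = 136 mm → contributes +46 640 160 mm⁴
  hole: d = 0 mm → contributes −490.8739 mm⁴
Total I = 119 643 829 mm⁴.

Ix ≈ 1.1964 × 10⁸ mm⁴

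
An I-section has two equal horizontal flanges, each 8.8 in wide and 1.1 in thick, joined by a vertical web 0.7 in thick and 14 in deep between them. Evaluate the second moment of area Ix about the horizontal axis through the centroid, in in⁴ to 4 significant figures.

Split into non-overlapping primitives; take the origin at the lower-left of the bounding box.
Bottom flange: 8.8 × 1.1, A = 9.68 in², y = 0.55 in, Ī = 0.976067 in⁴.
Web: 0.7 × 14, A = 9.8 in², y = 8.1 in, Ī = 160.067 in⁴.
Top flange: 8.8 × 1.1, A = 9.68 in², y = 15.65 in, Ī = 0.976067 in⁴.
By symmetry the centroid is at mid-height, ȳ = 8.1 in.
Transfer each piece to the horizontal axis through the centroid using Ī + A·d² with d = y − 8.1:
  bottom flange: d = -7.55 in → contributes +552.76 in⁴
  web: d = 0 in → contributes +160.067 in⁴
  top flange: d = 7.55 in → contributes +552.76 in⁴
Total I = 1265.59 in⁴.

Ix ≈ 1266 in⁴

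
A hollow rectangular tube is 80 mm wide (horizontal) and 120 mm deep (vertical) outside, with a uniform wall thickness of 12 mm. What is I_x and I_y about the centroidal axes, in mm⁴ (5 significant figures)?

Split into non-overlapping primitives; take the origin at the lower-left of the bounding box.
Outer rectangle: 80 × 120, A = 9 600 mm², y = 60 mm, Ī = 11 520 000 mm⁴.
Inner void (subtracted): 56 × 96, A = 5 376 mm², y = 60 mm, Ī = 4 128 768 mm⁴.
By symmetry the centroid is at mid-height, ȳ = 60 mm.
All pieces are centred on the centroidal x-axis, so I = ΣĪ (holes subtracted) = 7 391 232 mm⁴.
Repeating about the centroidal y-axis gives I_y = 3 715 072 mm⁴.

I_x ≈ 7.3912 × 10⁶ mm⁴, I_y ≈ 3.7151 × 10⁶ mm⁴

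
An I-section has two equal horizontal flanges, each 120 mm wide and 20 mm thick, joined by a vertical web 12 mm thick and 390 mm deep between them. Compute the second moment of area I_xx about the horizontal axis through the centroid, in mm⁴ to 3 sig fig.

I_xx ≈ 2.61 × 10⁸ mm⁴

Break the section into simple shapes (no overlaps), measuring from the bottom-left corner of the bounding box.
Bottom flange: 120 × 20, A = 2 400 mm², y = 10 mm, Ī = 80 000 mm⁴.
Web: 12 × 390, A = 4 680 mm², y = 215 mm, Ī = 59 319 000 mm⁴.
Top flange: 120 × 20, A = 2 400 mm², y = 420 mm, Ī = 80 000 mm⁴.
By symmetry the centroid is at mid-height, ȳ = 215 mm.
Transfer each piece to the horizontal axis through the centroid using Ī + A·d² with d = y − 215:
  bottom flange: d = -205 mm → contributes +100 940 000 mm⁴
  web: d = 0 mm → contributes +59 319 000 mm⁴
  top flange: d = 205 mm → contributes +100 940 000 mm⁴
Total I = 261 199 000 mm⁴.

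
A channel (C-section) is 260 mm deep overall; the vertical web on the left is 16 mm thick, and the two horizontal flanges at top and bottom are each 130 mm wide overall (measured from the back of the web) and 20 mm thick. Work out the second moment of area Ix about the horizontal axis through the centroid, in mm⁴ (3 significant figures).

Ix ≈ 8.93 × 10⁷ mm⁴

Break the section into simple shapes (no overlaps), measuring from the bottom-left corner of the bounding box.
Web: 16 × 260, A = 4 160 mm², y = 130 mm, Ī = 23 434 667 mm⁴.
Top flange (beyond web): 114 × 20, A = 2 280 mm², y = 250 mm, Ī = 76 000 mm⁴.
Bottom flange (beyond web): 114 × 20, A = 2 280 mm², y = 10 mm, Ī = 76 000 mm⁴.
By symmetry the centroid is at mid-height, ȳ = 130 mm.
Transfer each piece to the horizontal axis through the centroid using Ī + A·d² with d = y − 130:
  web: d = 0 mm → contributes +23 434 667 mm⁴
  top flange (beyond web): d = 120 mm → contributes +32 908 000 mm⁴
  bottom flange (beyond web): d = -120 mm → contributes +32 908 000 mm⁴
Total I = 89 250 667 mm⁴.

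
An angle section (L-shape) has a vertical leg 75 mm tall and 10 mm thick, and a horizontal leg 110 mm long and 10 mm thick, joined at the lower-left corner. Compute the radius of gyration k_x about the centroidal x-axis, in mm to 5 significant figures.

Split into non-overlapping primitives; take the origin at the lower-left of the bounding box.
Vertical leg: 10 × 75, A = 750 mm², y = 37.5 mm, Ī = 351562.5 mm⁴.
Horizontal leg (remainder): 100 × 10, A = 1 000 mm², y = 5 mm, Ī = 8333.333 mm⁴.
Centroid: ȳ = ΣA·y / ΣA = 18.92857 mm.
Transfer each piece to the centroidal x-axis using Ī + A·d² with d = y − 18.92857:
  vertical leg: d = 18.57143 mm → contributes +610 236 mm⁴
  horizontal leg (remainder): d = -13.92857 mm → contributes +202338.4 mm⁴
Total I = 812574.4 mm⁴.
Radius of gyration: k = √(I/A) = √(812574.4 / 1 750) = 21.54828 mm.

k_x ≈ 21.548 mm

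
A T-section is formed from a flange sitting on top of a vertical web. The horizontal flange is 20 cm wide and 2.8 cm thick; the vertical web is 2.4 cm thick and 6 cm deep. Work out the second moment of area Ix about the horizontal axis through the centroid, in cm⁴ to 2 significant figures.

Break the section into simple shapes (no overlaps), measuring from the bottom-left corner of the bounding box.
Flange: 20 × 2.8, A = 56 cm², y = 7.4 cm, Ī = 36.59 cm⁴.
Web: 2.4 × 6, A = 14.4 cm², y = 3 cm, Ī = 43.2 cm⁴.
Centroid: ȳ = ΣA·y / ΣA = 6.5 cm.
Transfer each piece to the horizontal axis through the centroid using Ī + A·d² with d = y − 6.5:
  flange: d = 0.9 cm → contributes +81.95 cm⁴
  web: d = -3.5 cm → contributes +219.6 cm⁴
Total I = 301.5 cm⁴.

Ix ≈ 300 cm⁴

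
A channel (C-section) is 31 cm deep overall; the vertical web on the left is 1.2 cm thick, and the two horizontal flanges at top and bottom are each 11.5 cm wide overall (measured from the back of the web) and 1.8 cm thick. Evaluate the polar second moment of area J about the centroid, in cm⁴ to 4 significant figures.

Break the section into simple shapes (no overlaps), measuring from the bottom-left corner of the bounding box.
Web: 1.2 × 31, A = 37.2 cm², y = 15.5 cm, Ī = 2979.1 cm⁴.
Top flange (beyond web): 10.3 × 1.8, A = 18.54 cm², y = 30.1 cm, Ī = 5.0058 cm⁴.
Bottom flange (beyond web): 10.3 × 1.8, A = 18.54 cm², y = 0.9 cm, Ī = 5.0058 cm⁴.
By symmetry the centroid is at mid-height, ȳ = 15.5 cm.
Transfer each piece to the centroidal x-axis using Ī + A·d² with d = y − 15.5:
  web: d = 0 cm → contributes +2979.1 cm⁴
  top flange (beyond web): d = 14.6 cm → contributes +3956.99 cm⁴
  bottom flange (beyond web): d = -14.6 cm → contributes +3956.99 cm⁴
Total I = 10893.1 cm⁴.
For the y-axis: x̄ = 3.47036 cm.
Repeating about the centroidal y-axis gives I_y = 946.251 cm⁴.
Polar second moment: J = I_x + I_y = 11839.3 cm⁴.

J ≈ 1.184 × 10⁴ cm⁴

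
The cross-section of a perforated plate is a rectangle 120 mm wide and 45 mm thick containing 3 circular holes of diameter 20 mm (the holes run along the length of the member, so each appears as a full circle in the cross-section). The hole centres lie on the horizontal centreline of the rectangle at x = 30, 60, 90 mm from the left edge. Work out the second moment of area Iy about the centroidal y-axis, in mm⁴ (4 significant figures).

Iy ≈ 5.891 × 10⁶ mm⁴

Split into non-overlapping primitives; take the origin at the lower-left of the bounding box.
Plate: 120 × 45, A = 5 400 mm², x = 60 mm, Ī = 6 480 000 mm⁴.
Hole 1 (subtracted): ⌀20, A = 314.159 mm², x = 30 mm, Ī = 7853.98 mm⁴.
Hole 2 (subtracted): ⌀20, A = 314.159 mm², x = 60 mm, Ī = 7853.98 mm⁴.
Hole 3 (subtracted): ⌀20, A = 314.159 mm², x = 90 mm, Ī = 7853.98 mm⁴.
By symmetry the centroid is at mid-width, x̄ = 60 mm.
Transfer each piece to the centroidal y-axis using Ī + A·d² with d = x − 60:
  plate: d = 0 mm → contributes +6 480 000 mm⁴
  hole 1: d = -30 mm → contributes −290 597 mm⁴
  hole 2: d = 0 mm → contributes −7853.98 mm⁴
  hole 3: d = 30 mm → contributes −290 597 mm⁴
Total I = 5 890 951 mm⁴.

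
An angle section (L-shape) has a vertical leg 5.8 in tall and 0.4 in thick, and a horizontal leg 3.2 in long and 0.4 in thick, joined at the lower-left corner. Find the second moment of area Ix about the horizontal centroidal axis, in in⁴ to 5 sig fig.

Decompose the section into non-overlapping parts with the origin at the bottom-left of its bounding rectangle.
Vertical leg: 0.4 × 5.8, A = 2.32 in², y = 2.9 in, Ī = 6.503733 in⁴.
Horizontal leg (remainder): 2.8 × 0.4, A = 1.12 in², y = 0.2 in, Ī = 0.01493333 in⁴.
Centroid: ȳ = ΣA·y / ΣA = 2.02093 in.
Transfer each piece to the horizontal centroidal axis using Ī + A·d² with d = y − 2.02093:
  vertical leg: d = 0.8790698 in → contributes +8.296545 in⁴
  horizontal leg (remainder): d = -1.82093 in → contributes +3.728615 in⁴
Total I = 12.02516 in⁴.

Ix ≈ 12.025 in⁴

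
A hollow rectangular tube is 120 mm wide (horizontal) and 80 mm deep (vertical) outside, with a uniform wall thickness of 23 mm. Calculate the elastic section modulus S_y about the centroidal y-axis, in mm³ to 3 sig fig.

S_y ≈ 1.73 × 10⁵ mm³

Decompose the section into non-overlapping parts with the origin at the bottom-left of its bounding rectangle.
Outer rectangle: 120 × 80, A = 9 600 mm², x = 60 mm, Ī = 11 520 000 mm⁴.
Inner void (subtracted): 74 × 34, A = 2 516 mm², x = 60 mm, Ī = 1 148 135 mm⁴.
By symmetry the centroid is at mid-width, x̄ = 60 mm.
All pieces are centred on the centroidal y-axis, so I = ΣĪ (holes subtracted) = 10 371 865 mm⁴.
Extreme fibre distance c = 60 mm; S = I/c = 172 864 mm³.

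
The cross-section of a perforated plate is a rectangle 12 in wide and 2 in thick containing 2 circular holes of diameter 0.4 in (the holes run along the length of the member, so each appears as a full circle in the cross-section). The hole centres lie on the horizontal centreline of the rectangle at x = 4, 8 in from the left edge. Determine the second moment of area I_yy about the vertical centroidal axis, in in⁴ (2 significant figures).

I_yy ≈ 290 in⁴

Split into non-overlapping primitives; take the origin at the lower-left of the bounding box.
Plate: 12 × 2, A = 24 in², x = 6 in, Ī = 288 in⁴.
Hole 1 (subtracted): ⌀0.4, A = 0.1257 in², x = 4 in, Ī = 0.001257 in⁴.
Hole 2 (subtracted): ⌀0.4, A = 0.1257 in², x = 8 in, Ī = 0.001257 in⁴.
By symmetry the centroid is at mid-width, x̄ = 6 in.
Transfer each piece to the vertical centroidal axis using Ī + A·d² with d = x − 6:
  plate: d = 0 in → contributes +288 in⁴
  hole 1: d = -2 in → contributes −0.5039 in⁴
  hole 2: d = 2 in → contributes −0.5039 in⁴
Total I = 287 in⁴.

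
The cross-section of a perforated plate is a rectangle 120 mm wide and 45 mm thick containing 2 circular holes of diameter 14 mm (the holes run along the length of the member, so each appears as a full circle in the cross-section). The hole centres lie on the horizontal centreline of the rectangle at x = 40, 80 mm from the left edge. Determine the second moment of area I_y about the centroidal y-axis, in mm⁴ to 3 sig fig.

I_y ≈ 6.35 × 10⁶ mm⁴

Decompose the section into non-overlapping parts with the origin at the bottom-left of its bounding rectangle.
Plate: 120 × 45, A = 5 400 mm², x = 60 mm, Ī = 6 480 000 mm⁴.
Hole 1 (subtracted): ⌀14, A = 153.94 mm², x = 40 mm, Ī = 1885.7 mm⁴.
Hole 2 (subtracted): ⌀14, A = 153.94 mm², x = 80 mm, Ī = 1885.7 mm⁴.
By symmetry the centroid is at mid-width, x̄ = 60 mm.
Transfer each piece to the centroidal y-axis using Ī + A·d² with d = x − 60:
  plate: d = 0 mm → contributes +6 480 000 mm⁴
  hole 1: d = -20 mm → contributes −63 461 mm⁴
  hole 2: d = 20 mm → contributes −63 461 mm⁴
Total I = 6 353 078 mm⁴.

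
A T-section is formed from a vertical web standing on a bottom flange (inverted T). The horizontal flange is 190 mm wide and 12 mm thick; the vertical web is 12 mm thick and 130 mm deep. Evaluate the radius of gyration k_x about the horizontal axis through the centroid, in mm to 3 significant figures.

Break the section into simple shapes (no overlaps), measuring from the bottom-left corner of the bounding box.
Flange: 190 × 12, A = 2 280 mm², y = 6 mm, Ī = 27 360 mm⁴.
Web: 12 × 130, A = 1 560 mm², y = 77 mm, Ī = 2 197 000 mm⁴.
Centroid: ȳ = ΣA·y / ΣA = 34.844 mm.
Transfer each piece to the horizontal axis through the centroid using Ī + A·d² with d = y − 34.844:
  flange: d = -28.844 mm → contributes +1 924 233 mm⁴
  web: d = 42.156 mm → contributes +4 969 353 mm⁴
Total I = 6 893 586 mm⁴.
Radius of gyration: k = √(I/A) = √(6 893 586 / 3 840) = 42.37 mm.

k_x ≈ 42.4 mm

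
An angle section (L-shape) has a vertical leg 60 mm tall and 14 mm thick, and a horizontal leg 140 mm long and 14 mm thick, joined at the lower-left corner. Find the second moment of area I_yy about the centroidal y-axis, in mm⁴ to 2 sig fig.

Treat the section as a set of non-overlapping primitives; coordinates are from the bounding-box lower-left.
Vertical leg: 14 × 60, A = 840 mm², x = 7 mm, Ī = 13 720 mm⁴.
Horizontal leg (remainder): 126 × 14, A = 1 764 mm², x = 77 mm, Ī = 2 333 772 mm⁴.
Centroid: x̄ = ΣA·x / ΣA = 54.42 mm.
Transfer each piece to the centroidal y-axis using Ī + A·d² with d = x − 54.42:
  vertical leg: d = -47.42 mm → contributes +1 902 540 mm⁴
  horizontal leg (remainder): d = 22.58 mm → contributes +3 233 210 mm⁴
Total I = 5 135 750 mm⁴.

I_yy ≈ 5.1 × 10⁶ mm⁴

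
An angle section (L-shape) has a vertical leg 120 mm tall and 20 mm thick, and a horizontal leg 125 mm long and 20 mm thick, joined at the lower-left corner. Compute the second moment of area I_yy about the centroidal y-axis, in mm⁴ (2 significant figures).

I_yy ≈ 6.4 × 10⁶ mm⁴

Split into non-overlapping primitives; take the origin at the lower-left of the bounding box.
Vertical leg: 20 × 120, A = 2 400 mm², x = 10 mm, Ī = 80 000 mm⁴.
Horizontal leg (remainder): 105 × 20, A = 2 100 mm², x = 72.5 mm, Ī = 1 929 375 mm⁴.
Centroid: x̄ = ΣA·x / ΣA = 39.17 mm.
Transfer each piece to the centroidal y-axis using Ī + A·d² with d = x − 39.17:
  vertical leg: d = -29.17 mm → contributes +2 121 667 mm⁴
  horizontal leg (remainder): d = 33.33 mm → contributes +4 262 708 mm⁴
Total I = 6 384 375 mm⁴.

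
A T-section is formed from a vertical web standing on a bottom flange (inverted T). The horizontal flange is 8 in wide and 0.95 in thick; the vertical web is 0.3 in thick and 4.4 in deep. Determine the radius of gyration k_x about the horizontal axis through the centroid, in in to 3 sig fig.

k_x ≈ 1.10 in

Treat the section as a set of non-overlapping primitives; coordinates are from the bounding-box lower-left.
Flange: 8 × 0.95, A = 7.6 in², y = 0.475 in, Ī = 0.57158 in⁴.
Web: 0.3 × 4.4, A = 1.32 in², y = 3.15 in, Ī = 2.1296 in⁴.
Centroid: ȳ = ΣA·y / ΣA = 0.87085 in.
Transfer each piece to the horizontal axis through the centroid using Ī + A·d² with d = y − 0.87085:
  flange: d = -0.39585 in → contributes +1.7625 in⁴
  web: d = 2.2791 in → contributes +8.9864 in⁴
Total I = 10.749 in⁴.
Radius of gyration: k = √(I/A) = √(10.749 / 8.92) = 1.0977 in.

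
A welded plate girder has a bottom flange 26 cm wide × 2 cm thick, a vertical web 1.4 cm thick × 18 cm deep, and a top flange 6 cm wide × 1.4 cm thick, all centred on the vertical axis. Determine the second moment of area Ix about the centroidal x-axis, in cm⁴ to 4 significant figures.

Decompose the section into non-overlapping parts with the origin at the bottom-left of its bounding rectangle.
Bottom plate: 26 × 2, A = 52 cm², y = 1 cm, Ī = 17.3333 cm⁴.
Web plate: 1.4 × 18, A = 25.2 cm², y = 11 cm, Ī = 680.4 cm⁴.
Top plate: 6 × 1.4, A = 8.4 cm², y = 20.7 cm, Ī = 1.372 cm⁴.
Centroid: ȳ = ΣA·y / ΣA = 5.8771 cm.
Transfer each piece to the centroidal x-axis using Ī + A·d² with d = y − 5.8771:
  bottom plate: d = -4.8771 cm → contributes +1254.21 cm⁴
  web plate: d = 5.1229 cm → contributes +1341.75 cm⁴
  top plate: d = 14.8229 cm → contributes +1847.01 cm⁴
Total I = 4442.97 cm⁴.

Ix ≈ 4443 cm⁴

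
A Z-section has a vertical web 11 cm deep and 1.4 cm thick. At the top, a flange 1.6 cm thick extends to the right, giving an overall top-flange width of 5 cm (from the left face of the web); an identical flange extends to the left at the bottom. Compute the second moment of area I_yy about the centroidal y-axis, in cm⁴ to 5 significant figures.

Break the section into simple shapes (no overlaps), measuring from the bottom-left corner of the bounding box.
Web: 1.4 × 11, A = 15.4 cm², x = 4.3 cm, Ī = 2.515333 cm⁴.
Top flange (beyond web): 3.6 × 1.6, A = 5.76 cm², x = 6.8 cm, Ī = 6.2208 cm⁴.
Bottom flange (beyond web): 3.6 × 1.6, A = 5.76 cm², x = 1.8 cm, Ī = 6.2208 cm⁴.
Centroid: x̄ = ΣA·x / ΣA = 4.3 cm.
Transfer each piece to the centroidal y-axis using Ī + A·d² with d = x − 4.3:
  web: d = 0 cm → contributes +2.515333 cm⁴
  top flange (beyond web): d = 2.5 cm → contributes +42.2208 cm⁴
  bottom flange (beyond web): d = -2.5 cm → contributes +42.2208 cm⁴
Total I = 86.95693 cm⁴.

I_yy ≈ 86.957 cm⁴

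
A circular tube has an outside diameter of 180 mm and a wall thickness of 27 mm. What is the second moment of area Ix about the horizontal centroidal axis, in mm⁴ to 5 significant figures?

Ix ≈ 3.9158 × 10⁷ mm⁴

Decompose the section into non-overlapping parts with the origin at the bottom-left of its bounding rectangle.
Outer circle: ⌀180, A = 25446.9 mm², y = 90 mm, Ī = 51 529 974 mm⁴.
Bore (subtracted): ⌀126, A = 12468.98 mm², y = 90 mm, Ī = 12 372 347 mm⁴.
By symmetry the centroid is at mid-height, ȳ = 90 mm.
All pieces are centred on the horizontal centroidal axis, so I = ΣĪ (holes subtracted) = 39 157 627 mm⁴.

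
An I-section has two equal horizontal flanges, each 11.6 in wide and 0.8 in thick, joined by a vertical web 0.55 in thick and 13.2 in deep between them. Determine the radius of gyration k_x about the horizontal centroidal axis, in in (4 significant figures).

k_x ≈ 6.272 in

Treat the section as a set of non-overlapping primitives; coordinates are from the bounding-box lower-left.
Bottom flange: 11.6 × 0.8, A = 9.28 in², y = 0.4 in, Ī = 0.494933 in⁴.
Web: 0.55 × 13.2, A = 7.26 in², y = 7.4 in, Ī = 105.415 in⁴.
Top flange: 11.6 × 0.8, A = 9.28 in², y = 14.4 in, Ī = 0.494933 in⁴.
By symmetry the centroid is at mid-height, ȳ = 7.4 in.
Transfer each piece to the horizontal centroidal axis using Ī + A·d² with d = y − 7.4:
  bottom flange: d = -7 in → contributes +455.215 in⁴
  web: d = 0 in → contributes +105.415 in⁴
  top flange: d = 7 in → contributes +455.215 in⁴
Total I = 1015.85 in⁴.
Radius of gyration: k = √(I/A) = √(1015.85 / 25.82) = 6.27243 in.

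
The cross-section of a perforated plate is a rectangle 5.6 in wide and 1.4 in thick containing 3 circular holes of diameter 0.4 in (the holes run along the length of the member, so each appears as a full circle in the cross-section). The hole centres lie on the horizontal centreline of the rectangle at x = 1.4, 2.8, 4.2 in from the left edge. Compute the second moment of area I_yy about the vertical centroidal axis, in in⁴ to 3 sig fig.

I_yy ≈ 20.0 in⁴

Decompose the section into non-overlapping parts with the origin at the bottom-left of its bounding rectangle.
Plate: 5.6 × 1.4, A = 7.84 in², x = 2.8 in, Ī = 20.489 in⁴.
Hole 1 (subtracted): ⌀0.4, A = 0.12566 in², x = 1.4 in, Ī = 0.0012566 in⁴.
Hole 2 (subtracted): ⌀0.4, A = 0.12566 in², x = 2.8 in, Ī = 0.0012566 in⁴.
Hole 3 (subtracted): ⌀0.4, A = 0.12566 in², x = 4.2 in, Ī = 0.0012566 in⁴.
By symmetry the centroid is at mid-width, x̄ = 2.8 in.
Transfer each piece to the vertical centroidal axis using Ī + A·d² with d = x − 2.8:
  plate: d = 0 in → contributes +20.489 in⁴
  hole 1: d = -1.4 in → contributes −0.24756 in⁴
  hole 2: d = 0 in → contributes −0.0012566 in⁴
  hole 3: d = 1.4 in → contributes −0.24756 in⁴
Total I = 19.992 in⁴.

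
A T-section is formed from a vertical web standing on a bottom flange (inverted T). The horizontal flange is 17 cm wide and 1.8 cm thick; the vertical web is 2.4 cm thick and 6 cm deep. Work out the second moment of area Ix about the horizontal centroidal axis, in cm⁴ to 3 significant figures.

Decompose the section into non-overlapping parts with the origin at the bottom-left of its bounding rectangle.
Flange: 17 × 1.8, A = 30.6 cm², y = 0.9 cm, Ī = 8.262 cm⁴.
Web: 2.4 × 6, A = 14.4 cm², y = 4.8 cm, Ī = 43.2 cm⁴.
Centroid: ȳ = ΣA·y / ΣA = 2.148 cm.
Transfer each piece to the horizontal centroidal axis using Ī + A·d² with d = y − 2.148:
  flange: d = -1.248 cm → contributes +55.922 cm⁴
  web: d = 2.652 cm → contributes +144.48 cm⁴
Total I = 200.4 cm⁴.

Ix ≈ 200 cm⁴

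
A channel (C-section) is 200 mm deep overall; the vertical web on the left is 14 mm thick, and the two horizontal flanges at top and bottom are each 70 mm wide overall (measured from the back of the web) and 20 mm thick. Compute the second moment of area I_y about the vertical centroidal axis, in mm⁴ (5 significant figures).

I_y ≈ 2.1556 × 10⁶ mm⁴

Treat the section as a set of non-overlapping primitives; coordinates are from the bounding-box lower-left.
Web: 14 × 200, A = 2 800 mm², x = 7 mm, Ī = 45733.33 mm⁴.
Top flange (beyond web): 56 × 20, A = 1 120 mm², x = 42 mm, Ī = 292693.3 mm⁴.
Bottom flange (beyond web): 56 × 20, A = 1 120 mm², x = 42 mm, Ī = 292693.3 mm⁴.
Centroid: x̄ = ΣA·x / ΣA = 22.55556 mm.
Transfer each piece to the vertical centroidal axis using Ī + A·d² with d = x − 22.55556:
  web: d = -15.55556 mm → contributes +723264.2 mm⁴
  top flange (beyond web): d = 19.44444 mm → contributes +716150.1 mm⁴
  bottom flange (beyond web): d = 19.44444 mm → contributes +716150.1 mm⁴
Total I = 2 155 564 mm⁴.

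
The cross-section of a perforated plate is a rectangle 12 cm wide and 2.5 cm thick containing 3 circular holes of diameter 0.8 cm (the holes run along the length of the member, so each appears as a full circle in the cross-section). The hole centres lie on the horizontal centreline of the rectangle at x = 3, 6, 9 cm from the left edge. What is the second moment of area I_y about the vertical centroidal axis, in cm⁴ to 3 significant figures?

Treat the section as a set of non-overlapping primitives; coordinates are from the bounding-box lower-left.
Plate: 12 × 2.5, A = 30 cm², x = 6 cm, Ī = 360 cm⁴.
Hole 1 (subtracted): ⌀0.8, A = 0.50265 cm², x = 3 cm, Ī = 0.020106 cm⁴.
Hole 2 (subtracted): ⌀0.8, A = 0.50265 cm², x = 6 cm, Ī = 0.020106 cm⁴.
Hole 3 (subtracted): ⌀0.8, A = 0.50265 cm², x = 9 cm, Ī = 0.020106 cm⁴.
By symmetry the centroid is at mid-width, x̄ = 6 cm.
Transfer each piece to the vertical centroidal axis using Ī + A·d² with d = x − 6:
  plate: d = 0 cm → contributes +360 cm⁴
  hole 1: d = -3 cm → contributes −4.544 cm⁴
  hole 2: d = 0 cm → contributes −0.020106 cm⁴
  hole 3: d = 3 cm → contributes −4.544 cm⁴
Total I = 350.89 cm⁴.

I_y ≈ 351 cm⁴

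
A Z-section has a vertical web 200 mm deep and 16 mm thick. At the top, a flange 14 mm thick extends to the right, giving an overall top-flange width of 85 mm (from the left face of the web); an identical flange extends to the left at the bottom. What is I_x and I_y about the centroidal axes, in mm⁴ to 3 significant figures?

Break the section into simple shapes (no overlaps), measuring from the bottom-left corner of the bounding box.
Web: 16 × 200, A = 3 200 mm², y = 100 mm, Ī = 10 666 667 mm⁴.
Top flange (beyond web): 69 × 14, A = 966 mm², y = 193 mm, Ī = 15 778 mm⁴.
Bottom flange (beyond web): 69 × 14, A = 966 mm², y = 7 mm, Ī = 15 778 mm⁴.
Centroid: ȳ = ΣA·y / ΣA = 100 mm.
Transfer each piece to the centroidal x-axis using Ī + A·d² with d = y − 100:
  web: d = 0 mm → contributes +10 666 667 mm⁴
  top flange (beyond web): d = 93 mm → contributes +8 370 712 mm⁴
  bottom flange (beyond web): d = -93 mm → contributes +8 370 712 mm⁴
Total I = 27 408 091 mm⁴.
For the y-axis: x̄ = 77 mm.
Repeating about the centroidal y-axis gives I_y = 4 324 463 mm⁴.

I_x ≈ 2.74 × 10⁷ mm⁴, I_y ≈ 4.32 × 10⁶ mm⁴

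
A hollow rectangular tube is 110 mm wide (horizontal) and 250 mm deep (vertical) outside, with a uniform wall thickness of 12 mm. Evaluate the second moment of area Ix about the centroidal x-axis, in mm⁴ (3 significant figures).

Ix ≈ 6.05 × 10⁷ mm⁴

Split into non-overlapping primitives; take the origin at the lower-left of the bounding box.
Outer rectangle: 110 × 250, A = 27 500 mm², y = 125 mm, Ī = 143 229 167 mm⁴.
Inner void (subtracted): 86 × 226, A = 19 436 mm², y = 125 mm, Ī = 82 726 095 mm⁴.
By symmetry the centroid is at mid-height, ȳ = 125 mm.
All pieces are centred on the centroidal x-axis, so I = ΣĪ (holes subtracted) = 60 503 072 mm⁴.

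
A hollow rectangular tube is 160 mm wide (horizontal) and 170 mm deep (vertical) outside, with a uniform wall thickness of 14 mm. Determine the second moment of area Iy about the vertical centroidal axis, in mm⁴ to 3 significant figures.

Break the section into simple shapes (no overlaps), measuring from the bottom-left corner of the bounding box.
Outer rectangle: 160 × 170, A = 27 200 mm², x = 80 mm, Ī = 58 026 667 mm⁴.
Inner void (subtracted): 132 × 142, A = 18 744 mm², x = 80 mm, Ī = 27 216 288 mm⁴.
By symmetry the centroid is at mid-width, x̄ = 80 mm.
All pieces are centred on the vertical centroidal axis, so I = ΣĪ (holes subtracted) = 30 810 379 mm⁴.

Iy ≈ 3.08 × 10⁷ mm⁴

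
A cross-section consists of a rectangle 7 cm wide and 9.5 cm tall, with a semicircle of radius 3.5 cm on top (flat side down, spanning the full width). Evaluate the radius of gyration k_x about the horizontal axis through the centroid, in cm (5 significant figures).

k_x ≈ 3.5767 cm

Split into non-overlapping primitives; take the origin at the lower-left of the bounding box.
Rectangular body: 7 × 9.5, A = 66.5 cm², y = 4.75 cm, Ī = 500.1354 cm⁴.
Semicircular cap: semicircle r = 3.5, A = 19.24226 cm², y = 10.98545 cm, Ī = 16.4704 cm⁴.
Centroid: ȳ = ΣA·y / ΣA = 6.149357 cm.
Transfer each piece to the horizontal axis through the centroid using Ī + A·d² with d = y − 6.149357:
  rectangular body: d = -1.399357 cm → contributes +630.3558 cm⁴
  semicircular cap: d = 4.836089 cm → contributes +466.5036 cm⁴
Total I = 1096.859 cm⁴.
Radius of gyration: k = √(I/A) = √(1096.859 / 85.74226) = 3.576663 cm.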